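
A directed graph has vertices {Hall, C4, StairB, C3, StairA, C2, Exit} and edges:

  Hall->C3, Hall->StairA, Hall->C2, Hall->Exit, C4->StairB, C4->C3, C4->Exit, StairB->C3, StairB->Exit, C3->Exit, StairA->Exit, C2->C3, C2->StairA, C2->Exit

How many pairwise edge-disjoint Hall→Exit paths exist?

Assign every edge capacity 1; by Menger, the answer equals the max flow.
Path Hall→Exit (+1); total 1.
Path Hall→C3→Exit (+1); total 2.
Path Hall→StairA→Exit (+1); total 3.
Path Hall→C2→Exit (+1); total 4.
No residual Hall→Exit path; max flow = 4.
Certifying cut of size 4: {Hall→C2, Hall→C3, Hall→Exit, Hall→StairA}.

4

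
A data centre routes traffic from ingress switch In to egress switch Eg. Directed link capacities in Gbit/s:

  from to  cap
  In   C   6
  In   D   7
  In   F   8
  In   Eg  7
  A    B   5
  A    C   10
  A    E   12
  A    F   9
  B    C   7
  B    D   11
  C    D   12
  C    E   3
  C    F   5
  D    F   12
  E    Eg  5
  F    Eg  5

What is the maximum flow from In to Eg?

Augment In→Eg: bottleneck 7, flow now 7.
Augment In→F→Eg: bottleneck 5, flow now 12.
Augment In→C→E→Eg: bottleneck 3, flow now 15.
No augmenting path remains; maximum flow = 15.
In the residual graph, reachable from In: {In, C, D, F}.
Min-cut edges: In→Eg (7), C→E (3), F→Eg (5); capacity 7 + 3 + 5 = 15.
This cut is saturated, so no flow can exceed 15.

15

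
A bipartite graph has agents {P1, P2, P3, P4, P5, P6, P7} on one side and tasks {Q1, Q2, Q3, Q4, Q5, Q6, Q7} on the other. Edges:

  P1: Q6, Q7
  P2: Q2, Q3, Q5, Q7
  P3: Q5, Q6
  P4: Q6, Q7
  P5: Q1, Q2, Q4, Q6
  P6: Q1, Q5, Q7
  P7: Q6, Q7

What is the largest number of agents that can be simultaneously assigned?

6

Unit-capacity flow: source→left, listed edges, right→sink; max matching = max flow.
Augmenting path P1→Q6 (+1); matched 1.
Augmenting path P2→Q2 (+1); matched 2.
Augmenting path P3→Q5 (+1); matched 3.
Augmenting path P4→Q7 (+1); matched 4.
Augmenting path P5→Q1 (+1); matched 5.
Augmenting path P6→Q1→P5→Q4 (+1); matched 6.
No augmenting path remains; maximum matching = 6.
König certificate: {P2, P3, P5, P6, Q6, Q7} is a vertex cover of size 6 (every listed pair touches it), so no matching can be larger.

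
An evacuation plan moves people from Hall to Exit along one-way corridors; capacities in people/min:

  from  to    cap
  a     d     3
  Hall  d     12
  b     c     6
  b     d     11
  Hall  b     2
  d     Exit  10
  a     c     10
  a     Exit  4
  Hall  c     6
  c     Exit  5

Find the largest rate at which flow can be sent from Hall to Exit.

Augment Hall→c→Exit: bottleneck 5, flow now 5.
Augment Hall→d→Exit: bottleneck 10, flow now 15.
No augmenting path remains; maximum flow = 15.
In the residual graph, reachable from Hall: {Hall, b, c, d}.
Min-cut edges: c→Exit (5), d→Exit (10); capacity 5 + 10 = 15.
This cut is saturated, so no flow can exceed 15.

15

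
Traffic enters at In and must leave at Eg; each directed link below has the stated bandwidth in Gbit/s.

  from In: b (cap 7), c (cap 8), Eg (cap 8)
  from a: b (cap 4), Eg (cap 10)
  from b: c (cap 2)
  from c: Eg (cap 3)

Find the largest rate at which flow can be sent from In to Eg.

Augment In→Eg: bottleneck 8, flow now 8.
Augment In→c→Eg: bottleneck 3, flow now 11.
No augmenting path remains; maximum flow = 11.
In the residual graph, reachable from In: {In, b, c}.
Min-cut edges: In→Eg (8), c→Eg (3); capacity 8 + 3 = 11.
This cut is saturated, so no flow can exceed 11.

11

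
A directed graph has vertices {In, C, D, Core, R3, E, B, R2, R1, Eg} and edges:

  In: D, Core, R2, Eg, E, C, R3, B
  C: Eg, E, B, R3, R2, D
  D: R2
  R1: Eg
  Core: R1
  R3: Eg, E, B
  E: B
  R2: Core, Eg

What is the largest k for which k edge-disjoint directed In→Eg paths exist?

Assign every edge capacity 1; by Menger, the answer equals the max flow.
Path In→Eg (+1); total 1.
Path In→C→Eg (+1); total 2.
Path In→R3→Eg (+1); total 3.
Path In→R2→Eg (+1); total 4.
Path In→Core→R1→Eg (+1); total 5.
No residual In→Eg path; max flow = 5.
Certifying cut of size 5: {Core→R1, In→C, In→Eg, In→R3, R2→Eg}.

5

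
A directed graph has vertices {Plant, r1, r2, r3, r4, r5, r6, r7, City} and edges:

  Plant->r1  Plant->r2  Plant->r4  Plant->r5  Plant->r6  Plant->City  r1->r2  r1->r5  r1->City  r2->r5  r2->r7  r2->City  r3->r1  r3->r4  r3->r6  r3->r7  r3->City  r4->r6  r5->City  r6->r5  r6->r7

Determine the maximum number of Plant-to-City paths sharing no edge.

Assign every edge capacity 1; by Menger, the answer equals the max flow.
Path Plant→City (+1); total 1.
Path Plant→r1→City (+1); total 2.
Path Plant→r2→City (+1); total 3.
Path Plant→r5→City (+1); total 4.
No residual Plant→City path; max flow = 4.
Certifying cut of size 4: {Plant→City, Plant→r1, Plant→r2, r5→City}.

4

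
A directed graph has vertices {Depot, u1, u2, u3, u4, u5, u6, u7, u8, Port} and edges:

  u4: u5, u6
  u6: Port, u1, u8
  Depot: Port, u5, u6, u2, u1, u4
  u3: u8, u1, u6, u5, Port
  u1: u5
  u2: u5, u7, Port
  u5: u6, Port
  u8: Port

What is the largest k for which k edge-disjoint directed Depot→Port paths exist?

Assign every edge capacity 1; by Menger, the answer equals the max flow.
Path Depot→Port (+1); total 1.
Path Depot→u2→Port (+1); total 2.
Path Depot→u5→Port (+1); total 3.
Path Depot→u6→Port (+1); total 4.
Path Depot→u4→u6→u8→Port (+1); total 5.
No residual Depot→Port path; max flow = 5.
Certifying cut of size 5: {Depot→Port, Depot→u2, u5→Port, u6→Port, u6→u8}.

5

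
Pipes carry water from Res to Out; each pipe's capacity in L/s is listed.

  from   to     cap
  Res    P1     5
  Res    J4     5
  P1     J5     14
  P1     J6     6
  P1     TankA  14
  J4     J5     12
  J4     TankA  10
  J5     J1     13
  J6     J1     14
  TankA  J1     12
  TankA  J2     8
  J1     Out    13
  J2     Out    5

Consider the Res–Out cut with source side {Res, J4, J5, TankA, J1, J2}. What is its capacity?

23

Edges leaving {Res, J4, J5, TankA, J1, J2}: Res→P1 (5), J1→Out (13), J2→Out (5).
Cut capacity = 5 + 13 + 5 = 23.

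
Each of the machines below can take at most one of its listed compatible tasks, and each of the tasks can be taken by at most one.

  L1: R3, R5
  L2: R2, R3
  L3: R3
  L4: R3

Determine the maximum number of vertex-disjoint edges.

Unit-capacity flow: source→left, listed edges, right→sink; max matching = max flow.
Augmenting path L1→R3 (+1); matched 1.
Augmenting path L2→R2 (+1); matched 2.
Augmenting path L3→R3→L1→R5 (+1); matched 3.
No augmenting path remains; maximum matching = 3.
König certificate: {L1, L2, R3} is a vertex cover of size 3 (every listed pair touches it), so no matching can be larger.

3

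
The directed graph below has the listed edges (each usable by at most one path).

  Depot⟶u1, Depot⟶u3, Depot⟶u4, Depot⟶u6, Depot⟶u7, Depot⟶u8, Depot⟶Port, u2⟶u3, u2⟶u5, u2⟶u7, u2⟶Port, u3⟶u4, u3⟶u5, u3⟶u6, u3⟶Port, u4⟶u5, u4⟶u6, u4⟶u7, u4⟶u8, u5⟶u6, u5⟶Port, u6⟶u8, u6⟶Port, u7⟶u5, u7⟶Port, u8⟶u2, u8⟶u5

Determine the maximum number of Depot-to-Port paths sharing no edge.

6

Assign every edge capacity 1; by Menger, the answer equals the max flow.
Path Depot→Port (+1); total 1.
Path Depot→u3→Port (+1); total 2.
Path Depot→u6→Port (+1); total 3.
Path Depot→u7→Port (+1); total 4.
Path Depot→u4→u5→Port (+1); total 5.
Path Depot→u8→u2→Port (+1); total 6.
No residual Depot→Port path; max flow = 6.
Certifying cut of size 6: {Depot→Port, Depot→u3, Depot→u4, Depot→u6, Depot→u7, Depot→u8}.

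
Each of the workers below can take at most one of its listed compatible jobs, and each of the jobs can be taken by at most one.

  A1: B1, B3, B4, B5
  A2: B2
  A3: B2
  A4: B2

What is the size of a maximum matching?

Unit-capacity flow: source→left, listed edges, right→sink; max matching = max flow.
Augmenting path A1→B1 (+1); matched 1.
Augmenting path A2→B2 (+1); matched 2.
No augmenting path remains; maximum matching = 2.
König certificate: {A1, B2} is a vertex cover of size 2 (every listed pair touches it), so no matching can be larger.

2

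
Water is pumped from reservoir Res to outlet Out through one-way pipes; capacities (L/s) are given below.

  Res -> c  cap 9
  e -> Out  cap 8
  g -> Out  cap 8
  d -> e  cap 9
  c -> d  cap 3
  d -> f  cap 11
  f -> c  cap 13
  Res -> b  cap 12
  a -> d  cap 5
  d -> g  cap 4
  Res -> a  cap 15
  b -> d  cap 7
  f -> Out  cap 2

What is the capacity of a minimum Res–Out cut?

Augment Res→a→d→e→Out: bottleneck 5, flow now 5.
Augment Res→b→d→e→Out: bottleneck 3, flow now 8.
Augment Res→b→d→f→Out: bottleneck 2, flow now 10.
Augment Res→b→d→g→Out: bottleneck 2, flow now 12.
Augment Res→c→d→g→Out: bottleneck 2, flow now 14.
No augmenting path remains; maximum flow = 14.
By max-flow min-cut, the minimum cut capacity equals the max flow.
In the residual graph, reachable from Res: {Res, a, b, c, d, e, f}.
Min-cut edges: d→g (4), e→Out (8), f→Out (2); capacity 4 + 8 + 2 = 14.

14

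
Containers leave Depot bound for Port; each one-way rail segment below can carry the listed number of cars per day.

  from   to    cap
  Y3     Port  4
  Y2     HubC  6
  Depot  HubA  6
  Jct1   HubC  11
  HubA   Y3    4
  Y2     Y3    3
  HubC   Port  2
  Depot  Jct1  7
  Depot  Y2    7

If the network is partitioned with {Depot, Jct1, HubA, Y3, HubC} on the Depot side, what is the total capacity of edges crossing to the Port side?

Edges leaving {Depot, Jct1, HubA, Y3, HubC}: Depot→Y2 (7), Y3→Port (4), HubC→Port (2).
Cut capacity = 7 + 4 + 2 = 13.

13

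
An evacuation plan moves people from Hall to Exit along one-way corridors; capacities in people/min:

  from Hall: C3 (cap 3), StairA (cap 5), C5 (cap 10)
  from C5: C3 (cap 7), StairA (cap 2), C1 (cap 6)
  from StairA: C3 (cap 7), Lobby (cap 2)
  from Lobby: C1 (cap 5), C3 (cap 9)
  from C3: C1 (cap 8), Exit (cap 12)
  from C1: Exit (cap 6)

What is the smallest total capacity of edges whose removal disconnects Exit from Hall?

18

Augment Hall→C3→Exit: bottleneck 3, flow now 3.
Augment Hall→C5→C3→Exit: bottleneck 7, flow now 10.
Augment Hall→C5→C1→Exit: bottleneck 3, flow now 13.
Augment Hall→StairA→C3→Exit: bottleneck 2, flow now 15.
Augment Hall→StairA→Lobby→C1→Exit: bottleneck 2, flow now 17.
Augment Hall→StairA→C3→C1→Exit: bottleneck 1, flow now 18.
No augmenting path remains; maximum flow = 18.
By max-flow min-cut, the minimum cut capacity equals the max flow.
In the residual graph, reachable from Hall: {Hall}.
Min-cut edges: Hall→C5 (10), Hall→StairA (5), Hall→C3 (3); capacity 10 + 5 + 3 = 18.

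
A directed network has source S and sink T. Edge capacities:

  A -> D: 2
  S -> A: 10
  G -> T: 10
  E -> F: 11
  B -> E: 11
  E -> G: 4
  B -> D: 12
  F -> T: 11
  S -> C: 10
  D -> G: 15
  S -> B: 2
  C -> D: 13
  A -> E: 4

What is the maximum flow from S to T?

16

Augment S→A→D→G→T: bottleneck 2, flow now 2.
Augment S→A→E→F→T: bottleneck 4, flow now 6.
Augment S→B→D→G→T: bottleneck 2, flow now 8.
Augment S→C→D→G→T: bottleneck 6, flow now 14.
Augment S→C→D→B→E→F→T: bottleneck 2, flow now 16. (uses reverse residual edge)
No augmenting path remains; maximum flow = 16.
In the residual graph, reachable from S: {S, A, C, D, G}.
Min-cut edges: S→B (2), A→E (4), G→T (10); capacity 2 + 4 + 10 = 16.
This cut is saturated, so no flow can exceed 16.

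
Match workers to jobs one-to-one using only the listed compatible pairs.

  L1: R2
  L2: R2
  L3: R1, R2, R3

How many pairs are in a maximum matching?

2

Unit-capacity flow: source→left, listed edges, right→sink; max matching = max flow.
Augmenting path L1→R2 (+1); matched 1.
Augmenting path L3→R1 (+1); matched 2.
No augmenting path remains; maximum matching = 2.
König certificate: {L3, R2} is a vertex cover of size 2 (every listed pair touches it), so no matching can be larger.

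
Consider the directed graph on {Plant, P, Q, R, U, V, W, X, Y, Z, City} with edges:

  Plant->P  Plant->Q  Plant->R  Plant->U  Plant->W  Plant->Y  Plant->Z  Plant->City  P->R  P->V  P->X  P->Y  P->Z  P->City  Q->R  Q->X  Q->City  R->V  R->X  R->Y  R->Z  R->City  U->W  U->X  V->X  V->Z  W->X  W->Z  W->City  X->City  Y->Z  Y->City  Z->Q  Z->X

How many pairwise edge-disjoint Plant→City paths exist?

Assign every edge capacity 1; by Menger, the answer equals the max flow.
Path Plant→City (+1); total 1.
Path Plant→P→City (+1); total 2.
Path Plant→Q→City (+1); total 3.
Path Plant→R→City (+1); total 4.
Path Plant→W→City (+1); total 5.
Path Plant→Y→City (+1); total 6.
Path Plant→U→X→City (+1); total 7.
No residual Plant→City path; max flow = 7.
Certifying cut of size 7: {Plant→City, Plant→P, Q→City, R→City, W→City, X→City, Y→City}.

7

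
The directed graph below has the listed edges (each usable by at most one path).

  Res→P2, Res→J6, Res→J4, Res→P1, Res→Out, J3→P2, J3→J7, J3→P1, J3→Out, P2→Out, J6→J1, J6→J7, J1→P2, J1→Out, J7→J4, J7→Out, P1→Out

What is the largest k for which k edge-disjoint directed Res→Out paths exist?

4

Assign every edge capacity 1; by Menger, the answer equals the max flow.
Path Res→Out (+1); total 1.
Path Res→P2→Out (+1); total 2.
Path Res→P1→Out (+1); total 3.
Path Res→J6→J1→Out (+1); total 4.
No residual Res→Out path; max flow = 4.
Certifying cut of size 4: {Res→J6, Res→Out, Res→P1, Res→P2}.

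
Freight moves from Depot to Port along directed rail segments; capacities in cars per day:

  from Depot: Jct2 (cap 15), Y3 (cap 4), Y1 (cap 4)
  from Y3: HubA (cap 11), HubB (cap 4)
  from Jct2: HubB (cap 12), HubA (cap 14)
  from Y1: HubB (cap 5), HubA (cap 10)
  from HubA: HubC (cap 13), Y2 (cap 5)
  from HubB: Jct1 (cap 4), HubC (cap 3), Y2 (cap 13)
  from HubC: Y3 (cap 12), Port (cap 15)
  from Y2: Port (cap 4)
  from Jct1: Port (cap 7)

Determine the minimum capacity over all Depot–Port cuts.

23

Augment Depot→Y3→HubA→HubC→Port: bottleneck 4, flow now 4.
Augment Depot→Jct2→HubA→HubC→Port: bottleneck 9, flow now 13.
Augment Depot→Jct2→HubA→Y2→Port: bottleneck 4, flow now 17.
Augment Depot→Jct2→HubB→HubC→Port: bottleneck 2, flow now 19.
Augment Depot→Y1→HubB→Jct1→Port: bottleneck 4, flow now 23.
No augmenting path remains; maximum flow = 23.
By max-flow min-cut, the minimum cut capacity equals the max flow.
In the residual graph, reachable from Depot: {Depot}.
Min-cut edges: Depot→Y3 (4), Depot→Jct2 (15), Depot→Y1 (4); capacity 4 + 15 + 4 = 23.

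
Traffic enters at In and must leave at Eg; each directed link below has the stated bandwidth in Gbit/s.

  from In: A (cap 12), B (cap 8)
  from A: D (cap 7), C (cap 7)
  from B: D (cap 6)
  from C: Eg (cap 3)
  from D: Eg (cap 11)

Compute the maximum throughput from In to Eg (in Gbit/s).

14

Augment In→A→C→Eg: bottleneck 3, flow now 3.
Augment In→A→D→Eg: bottleneck 7, flow now 10.
Augment In→B→D→Eg: bottleneck 4, flow now 14.
No augmenting path remains; maximum flow = 14.
In the residual graph, reachable from In: {In, A, B, C, D}.
Min-cut edges: C→Eg (3), D→Eg (11); capacity 3 + 11 = 14.
This cut is saturated, so no flow can exceed 14.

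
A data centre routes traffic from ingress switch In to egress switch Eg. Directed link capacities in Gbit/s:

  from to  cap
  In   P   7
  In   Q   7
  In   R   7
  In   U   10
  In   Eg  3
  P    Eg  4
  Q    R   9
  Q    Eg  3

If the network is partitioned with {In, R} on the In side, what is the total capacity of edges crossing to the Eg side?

Edges leaving {In, R}: In→P (7), In→Q (7), In→U (10), In→Eg (3).
Cut capacity = 7 + 7 + 10 + 3 = 27.

27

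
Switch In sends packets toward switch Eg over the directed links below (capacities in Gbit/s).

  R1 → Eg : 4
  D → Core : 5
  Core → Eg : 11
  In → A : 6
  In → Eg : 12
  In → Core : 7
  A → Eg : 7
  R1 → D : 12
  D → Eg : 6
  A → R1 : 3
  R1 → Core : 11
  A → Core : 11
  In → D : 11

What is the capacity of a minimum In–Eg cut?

Augment In→Eg: bottleneck 12, flow now 12.
Augment In→D→Eg: bottleneck 6, flow now 18.
Augment In→A→Eg: bottleneck 6, flow now 24.
Augment In→Core→Eg: bottleneck 7, flow now 31.
Augment In→D→Core→Eg: bottleneck 4, flow now 35.
No augmenting path remains; maximum flow = 35.
By max-flow min-cut, the minimum cut capacity equals the max flow.
In the residual graph, reachable from In: {In, D, Core}.
Min-cut edges: In→A (6), In→Eg (12), D→Eg (6), Core→Eg (11); capacity 6 + 12 + 6 + 11 = 35.

35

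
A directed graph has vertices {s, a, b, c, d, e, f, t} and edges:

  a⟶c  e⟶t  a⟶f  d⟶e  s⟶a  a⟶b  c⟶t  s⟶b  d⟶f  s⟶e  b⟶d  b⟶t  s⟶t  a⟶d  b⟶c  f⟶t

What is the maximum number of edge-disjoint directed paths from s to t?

4

Assign every edge capacity 1; by Menger, the answer equals the max flow.
Path s→t (+1); total 1.
Path s→b→t (+1); total 2.
Path s→e→t (+1); total 3.
Path s→a→c→t (+1); total 4.
No residual s→t path; max flow = 4.
Certifying cut of size 4: {s→a, s→b, s→e, s→t}.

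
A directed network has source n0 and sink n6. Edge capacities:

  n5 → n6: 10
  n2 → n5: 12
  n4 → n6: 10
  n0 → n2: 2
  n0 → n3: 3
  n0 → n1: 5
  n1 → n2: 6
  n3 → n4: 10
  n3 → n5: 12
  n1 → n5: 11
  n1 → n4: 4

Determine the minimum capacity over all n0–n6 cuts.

Augment n0→n1→n4→n6: bottleneck 4, flow now 4.
Augment n0→n1→n5→n6: bottleneck 1, flow now 5.
Augment n0→n2→n5→n6: bottleneck 2, flow now 7.
Augment n0→n3→n4→n6: bottleneck 3, flow now 10.
No augmenting path remains; maximum flow = 10.
By max-flow min-cut, the minimum cut capacity equals the max flow.
In the residual graph, reachable from n0: {n0}.
Min-cut edges: n0→n1 (5), n0→n2 (2), n0→n3 (3); capacity 5 + 2 + 3 = 10.

10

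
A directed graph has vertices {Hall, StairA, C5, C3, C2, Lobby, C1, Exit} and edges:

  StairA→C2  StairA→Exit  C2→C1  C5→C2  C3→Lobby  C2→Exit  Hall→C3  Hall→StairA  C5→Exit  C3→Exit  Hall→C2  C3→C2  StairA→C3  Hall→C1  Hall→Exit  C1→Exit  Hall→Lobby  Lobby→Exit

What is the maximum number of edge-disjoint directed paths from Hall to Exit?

Assign every edge capacity 1; by Menger, the answer equals the max flow.
Path Hall→Exit (+1); total 1.
Path Hall→StairA→Exit (+1); total 2.
Path Hall→C3→Exit (+1); total 3.
Path Hall→C2→Exit (+1); total 4.
Path Hall→Lobby→Exit (+1); total 5.
Path Hall→C1→Exit (+1); total 6.
No residual Hall→Exit path; max flow = 6.
Certifying cut of size 6: {Hall→C1, Hall→C2, Hall→C3, Hall→Exit, Hall→Lobby, Hall→StairA}.

6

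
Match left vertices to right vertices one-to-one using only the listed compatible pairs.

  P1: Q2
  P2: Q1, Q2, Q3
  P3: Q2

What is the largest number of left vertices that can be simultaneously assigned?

Unit-capacity flow: source→left, listed edges, right→sink; max matching = max flow.
Augmenting path P1→Q2 (+1); matched 1.
Augmenting path P2→Q1 (+1); matched 2.
No augmenting path remains; maximum matching = 2.
König certificate: {P2, Q2} is a vertex cover of size 2 (every listed pair touches it), so no matching can be larger.

2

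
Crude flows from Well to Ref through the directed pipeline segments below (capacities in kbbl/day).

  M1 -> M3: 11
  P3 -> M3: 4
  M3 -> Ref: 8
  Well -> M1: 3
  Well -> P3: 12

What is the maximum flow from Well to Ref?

Augment Well→M1→M3→Ref: bottleneck 3, flow now 3.
Augment Well→P3→M3→Ref: bottleneck 4, flow now 7.
No augmenting path remains; maximum flow = 7.
In the residual graph, reachable from Well: {Well, P3}.
Min-cut edges: Well→M1 (3), P3→M3 (4); capacity 3 + 4 = 7.
This cut is saturated, so no flow can exceed 7.

7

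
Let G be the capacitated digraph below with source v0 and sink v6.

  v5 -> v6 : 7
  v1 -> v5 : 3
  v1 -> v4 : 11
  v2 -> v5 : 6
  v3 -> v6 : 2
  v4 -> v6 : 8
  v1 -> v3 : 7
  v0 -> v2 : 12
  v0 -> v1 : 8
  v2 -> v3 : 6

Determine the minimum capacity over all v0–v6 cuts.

16

Augment v0→v1→v3→v6: bottleneck 2, flow now 2.
Augment v0→v1→v4→v6: bottleneck 6, flow now 8.
Augment v0→v2→v5→v6: bottleneck 6, flow now 14.
Augment v0→v2→v3→v1→v4→v6: bottleneck 2, flow now 16. (uses reverse residual edge)
No augmenting path remains; maximum flow = 16.
By max-flow min-cut, the minimum cut capacity equals the max flow.
In the residual graph, reachable from v0: {v0, v2, v3}.
Min-cut edges: v0→v1 (8), v2→v5 (6), v3→v6 (2); capacity 8 + 6 + 2 = 16.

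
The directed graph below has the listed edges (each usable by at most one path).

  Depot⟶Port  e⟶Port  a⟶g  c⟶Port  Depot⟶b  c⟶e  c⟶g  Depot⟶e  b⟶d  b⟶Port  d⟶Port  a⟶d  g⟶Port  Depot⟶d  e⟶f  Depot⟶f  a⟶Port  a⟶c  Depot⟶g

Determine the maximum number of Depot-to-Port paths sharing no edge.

Assign every edge capacity 1; by Menger, the answer equals the max flow.
Path Depot→Port (+1); total 1.
Path Depot→b→Port (+1); total 2.
Path Depot→d→Port (+1); total 3.
Path Depot→e→Port (+1); total 4.
Path Depot→g→Port (+1); total 5.
No residual Depot→Port path; max flow = 5.
Certifying cut of size 5: {Depot→Port, Depot→b, Depot→d, Depot→e, Depot→g}.

5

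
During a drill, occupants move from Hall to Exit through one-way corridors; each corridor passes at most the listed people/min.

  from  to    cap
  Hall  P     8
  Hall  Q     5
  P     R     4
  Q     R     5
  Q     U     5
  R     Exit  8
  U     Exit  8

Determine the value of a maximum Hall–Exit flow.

9

Augment Hall→P→R→Exit: bottleneck 4, flow now 4.
Augment Hall→Q→R→Exit: bottleneck 4, flow now 8.
Augment Hall→Q→U→Exit: bottleneck 1, flow now 9.
No augmenting path remains; maximum flow = 9.
In the residual graph, reachable from Hall: {Hall, P}.
Min-cut edges: Hall→Q (5), P→R (4); capacity 5 + 4 = 9.
This cut is saturated, so no flow can exceed 9.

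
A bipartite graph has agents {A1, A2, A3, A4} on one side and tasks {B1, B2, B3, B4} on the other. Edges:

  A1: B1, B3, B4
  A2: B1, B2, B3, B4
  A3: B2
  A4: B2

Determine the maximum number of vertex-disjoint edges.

Unit-capacity flow: source→left, listed edges, right→sink; max matching = max flow.
Augmenting path A1→B1 (+1); matched 1.
Augmenting path A2→B2 (+1); matched 2.
Augmenting path A3→B2→A2→B3 (+1); matched 3.
No augmenting path remains; maximum matching = 3.
König certificate: {A1, A2, B2} is a vertex cover of size 3 (every listed pair touches it), so no matching can be larger.

3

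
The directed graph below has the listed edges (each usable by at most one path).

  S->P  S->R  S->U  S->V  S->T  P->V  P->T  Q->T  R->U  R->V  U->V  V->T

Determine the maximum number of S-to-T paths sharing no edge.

3

Assign every edge capacity 1; by Menger, the answer equals the max flow.
Path S→T (+1); total 1.
Path S→P→T (+1); total 2.
Path S→V→T (+1); total 3.
No residual S→T path; max flow = 3.
Certifying cut of size 3: {S→P, S→T, V→T}.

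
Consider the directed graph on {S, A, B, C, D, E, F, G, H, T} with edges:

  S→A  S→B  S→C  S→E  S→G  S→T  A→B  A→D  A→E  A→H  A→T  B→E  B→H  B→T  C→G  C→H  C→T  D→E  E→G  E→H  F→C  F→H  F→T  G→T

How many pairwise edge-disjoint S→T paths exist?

Assign every edge capacity 1; by Menger, the answer equals the max flow.
Path S→T (+1); total 1.
Path S→A→T (+1); total 2.
Path S→B→T (+1); total 3.
Path S→C→T (+1); total 4.
Path S→G→T (+1); total 5.
No residual S→T path; max flow = 5.
Certifying cut of size 5: {G→T, S→A, S→B, S→C, S→T}.

5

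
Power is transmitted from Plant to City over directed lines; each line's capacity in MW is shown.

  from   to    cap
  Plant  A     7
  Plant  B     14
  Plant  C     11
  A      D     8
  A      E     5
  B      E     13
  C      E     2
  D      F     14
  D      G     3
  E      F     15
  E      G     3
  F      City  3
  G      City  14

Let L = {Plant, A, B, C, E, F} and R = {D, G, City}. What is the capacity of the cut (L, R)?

14

Edges leaving {Plant, A, B, C, E, F}: A→D (8), E→G (3), F→City (3).
Cut capacity = 8 + 3 + 3 = 14.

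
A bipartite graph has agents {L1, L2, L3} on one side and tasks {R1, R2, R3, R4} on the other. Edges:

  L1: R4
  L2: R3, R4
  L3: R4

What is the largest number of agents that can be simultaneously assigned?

2

Unit-capacity flow: source→left, listed edges, right→sink; max matching = max flow.
Augmenting path L1→R4 (+1); matched 1.
Augmenting path L2→R3 (+1); matched 2.
No augmenting path remains; maximum matching = 2.
König certificate: {L2, R4} is a vertex cover of size 2 (every listed pair touches it), so no matching can be larger.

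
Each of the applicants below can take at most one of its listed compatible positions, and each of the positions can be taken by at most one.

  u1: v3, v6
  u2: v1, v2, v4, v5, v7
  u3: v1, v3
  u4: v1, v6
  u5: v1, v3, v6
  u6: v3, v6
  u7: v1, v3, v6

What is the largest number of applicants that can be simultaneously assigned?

4

Unit-capacity flow: source→left, listed edges, right→sink; max matching = max flow.
Augmenting path u1→v3 (+1); matched 1.
Augmenting path u2→v1 (+1); matched 2.
Augmenting path u4→v6 (+1); matched 3.
Augmenting path u3→v1→u2→v2 (+1); matched 4.
No augmenting path remains; maximum matching = 4.
König certificate: {u2, v1, v3, v6} is a vertex cover of size 4 (every listed pair touches it), so no matching can be larger.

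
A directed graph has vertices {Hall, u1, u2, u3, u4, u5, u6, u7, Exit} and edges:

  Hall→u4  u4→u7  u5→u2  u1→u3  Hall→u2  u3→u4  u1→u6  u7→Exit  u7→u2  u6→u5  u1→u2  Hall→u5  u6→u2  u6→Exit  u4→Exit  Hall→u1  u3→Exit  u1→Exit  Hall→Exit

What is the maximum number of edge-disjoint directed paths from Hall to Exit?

Assign every edge capacity 1; by Menger, the answer equals the max flow.
Path Hall→Exit (+1); total 1.
Path Hall→u1→Exit (+1); total 2.
Path Hall→u4→Exit (+1); total 3.
No residual Hall→Exit path; max flow = 3.
Certifying cut of size 3: {Hall→Exit, Hall→u1, Hall→u4}.

3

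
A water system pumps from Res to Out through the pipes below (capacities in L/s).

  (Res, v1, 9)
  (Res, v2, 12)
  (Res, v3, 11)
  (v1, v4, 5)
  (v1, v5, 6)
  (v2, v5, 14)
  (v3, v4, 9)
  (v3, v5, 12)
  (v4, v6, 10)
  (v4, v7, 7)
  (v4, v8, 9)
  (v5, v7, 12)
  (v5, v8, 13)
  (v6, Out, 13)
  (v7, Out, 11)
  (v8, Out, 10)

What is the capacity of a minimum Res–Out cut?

31

Augment Res→v1→v4→v6→Out: bottleneck 5, flow now 5.
Augment Res→v1→v5→v7→Out: bottleneck 4, flow now 9.
Augment Res→v2→v5→v7→Out: bottleneck 7, flow now 16.
Augment Res→v2→v5→v8→Out: bottleneck 5, flow now 21.
Augment Res→v3→v4→v6→Out: bottleneck 5, flow now 26.
Augment Res→v3→v4→v8→Out: bottleneck 4, flow now 30.
Augment Res→v3→v5→v8→Out: bottleneck 1, flow now 31.
No augmenting path remains; maximum flow = 31.
By max-flow min-cut, the minimum cut capacity equals the max flow.
In the residual graph, reachable from Res: {Res, v1, v2, v3, v4, v5, v7, v8}.
Min-cut edges: v4→v6 (10), v7→Out (11), v8→Out (10); capacity 10 + 11 + 10 = 31.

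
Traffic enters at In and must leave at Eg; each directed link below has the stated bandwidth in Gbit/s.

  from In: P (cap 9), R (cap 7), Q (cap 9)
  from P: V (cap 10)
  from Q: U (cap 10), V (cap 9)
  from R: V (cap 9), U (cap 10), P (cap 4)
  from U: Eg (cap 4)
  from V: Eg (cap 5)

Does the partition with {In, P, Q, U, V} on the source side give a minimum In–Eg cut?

Given cut capacity: 7 + 4 + 5 = 16.
Augment In→P→V→Eg: bottleneck 5, flow now 5.
Augment In→Q→U→Eg: bottleneck 4, flow now 9.
No augmenting path remains; maximum flow = 9.
In the residual graph, reachable from In: {In, P, Q, R, U, V}.
Min-cut edges: U→Eg (4), V→Eg (5); capacity 4 + 5 = 9.
Cut capacity 16 exceeds the max flow 9, so it is not minimum.

No — its capacity is 16, but the minimum cut has capacity 9.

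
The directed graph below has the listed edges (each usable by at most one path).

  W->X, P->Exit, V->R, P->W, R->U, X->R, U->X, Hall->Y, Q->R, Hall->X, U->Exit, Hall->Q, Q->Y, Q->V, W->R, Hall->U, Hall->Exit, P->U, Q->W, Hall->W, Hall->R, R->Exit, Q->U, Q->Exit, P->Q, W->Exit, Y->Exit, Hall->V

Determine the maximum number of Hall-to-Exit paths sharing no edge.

Assign every edge capacity 1; by Menger, the answer equals the max flow.
Path Hall→Exit (+1); total 1.
Path Hall→Q→Exit (+1); total 2.
Path Hall→R→Exit (+1); total 3.
Path Hall→U→Exit (+1); total 4.
Path Hall→W→Exit (+1); total 5.
Path Hall→Y→Exit (+1); total 6.
No residual Hall→Exit path; max flow = 6.
Certifying cut of size 6: {Hall→Exit, Hall→Q, Hall→W, Hall→Y, R→Exit, U→Exit}.

6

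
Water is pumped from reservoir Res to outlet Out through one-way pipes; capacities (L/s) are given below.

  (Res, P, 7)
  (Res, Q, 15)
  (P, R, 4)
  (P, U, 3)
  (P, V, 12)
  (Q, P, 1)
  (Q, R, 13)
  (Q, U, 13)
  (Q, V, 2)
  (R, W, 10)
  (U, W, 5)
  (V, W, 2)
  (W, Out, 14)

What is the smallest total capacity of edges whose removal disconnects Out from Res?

14

Augment Res→P→R→W→Out: bottleneck 4, flow now 4.
Augment Res→P→U→W→Out: bottleneck 3, flow now 7.
Augment Res→Q→R→W→Out: bottleneck 6, flow now 13.
Augment Res→Q→U→W→Out: bottleneck 1, flow now 14.
No augmenting path remains; maximum flow = 14.
By max-flow min-cut, the minimum cut capacity equals the max flow.
In the residual graph, reachable from Res: {Res, P, Q, R, U, V, W}.
Min-cut edges: W→Out (14); capacity 14 = 14.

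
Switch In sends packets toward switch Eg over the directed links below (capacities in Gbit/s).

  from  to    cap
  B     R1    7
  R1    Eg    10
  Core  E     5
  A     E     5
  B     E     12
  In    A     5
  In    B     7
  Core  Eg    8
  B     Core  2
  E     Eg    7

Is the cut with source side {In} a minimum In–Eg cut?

Given cut capacity: 5 + 7 = 12.
Augment In→A→E→Eg: bottleneck 5, flow now 5.
Augment In→B→E→Eg: bottleneck 2, flow now 7.
Augment In→B→Core→Eg: bottleneck 2, flow now 9.
Augment In→B→R1→Eg: bottleneck 3, flow now 12.
No augmenting path remains; maximum flow = 12.
Cut capacity 12 equals the max flow, so it is a minimum cut.

Yes — it is a minimum cut (capacity 12).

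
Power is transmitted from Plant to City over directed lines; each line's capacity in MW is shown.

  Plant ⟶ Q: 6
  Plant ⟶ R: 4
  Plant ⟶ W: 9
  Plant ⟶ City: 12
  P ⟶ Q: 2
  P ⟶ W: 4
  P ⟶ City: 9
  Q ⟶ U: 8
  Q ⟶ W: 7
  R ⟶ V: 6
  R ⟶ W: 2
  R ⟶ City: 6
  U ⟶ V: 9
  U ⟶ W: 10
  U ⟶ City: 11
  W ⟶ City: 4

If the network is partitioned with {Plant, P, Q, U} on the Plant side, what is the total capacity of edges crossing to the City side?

Edges leaving {Plant, P, Q, U}: Plant→R (4), Plant→W (9), Plant→City (12), P→W (4), P→City (9), Q→W (7), U→V (9), U→W (10), U→City (11).
Cut capacity = 4 + 9 + 12 + 4 + 9 + 7 + 9 + 10 + 11 = 75.

75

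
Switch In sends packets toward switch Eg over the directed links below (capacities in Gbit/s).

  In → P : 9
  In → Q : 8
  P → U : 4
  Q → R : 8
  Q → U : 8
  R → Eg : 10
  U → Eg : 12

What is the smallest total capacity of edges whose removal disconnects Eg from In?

12

Augment In→P→U→Eg: bottleneck 4, flow now 4.
Augment In→Q→R→Eg: bottleneck 8, flow now 12.
No augmenting path remains; maximum flow = 12.
By max-flow min-cut, the minimum cut capacity equals the max flow.
In the residual graph, reachable from In: {In, P}.
Min-cut edges: In→Q (8), P→U (4); capacity 8 + 4 = 12.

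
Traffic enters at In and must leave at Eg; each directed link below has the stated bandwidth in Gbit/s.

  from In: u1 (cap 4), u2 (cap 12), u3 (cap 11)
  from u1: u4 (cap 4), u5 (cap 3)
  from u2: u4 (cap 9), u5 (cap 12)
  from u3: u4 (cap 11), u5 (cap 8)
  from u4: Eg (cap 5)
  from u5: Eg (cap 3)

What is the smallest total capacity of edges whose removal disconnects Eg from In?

8

Augment In→u1→u4→Eg: bottleneck 4, flow now 4.
Augment In→u2→u4→Eg: bottleneck 1, flow now 5.
Augment In→u2→u5→Eg: bottleneck 3, flow now 8.
No augmenting path remains; maximum flow = 8.
By max-flow min-cut, the minimum cut capacity equals the max flow.
In the residual graph, reachable from In: {In, u1, u2, u3, u4, u5}.
Min-cut edges: u4→Eg (5), u5→Eg (3); capacity 5 + 3 = 8.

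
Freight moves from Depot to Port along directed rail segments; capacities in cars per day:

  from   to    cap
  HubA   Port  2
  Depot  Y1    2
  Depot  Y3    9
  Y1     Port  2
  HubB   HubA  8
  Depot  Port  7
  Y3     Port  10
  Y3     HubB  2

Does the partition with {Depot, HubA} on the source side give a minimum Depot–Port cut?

Given cut capacity: 9 + 2 + 7 + 2 = 20.
Augment Depot→Port: bottleneck 7, flow now 7.
Augment Depot→Y3→Port: bottleneck 9, flow now 16.
Augment Depot→Y1→Port: bottleneck 2, flow now 18.
No augmenting path remains; maximum flow = 18.
In the residual graph, reachable from Depot: {Depot}.
Min-cut edges: Depot→Y3 (9), Depot→Y1 (2), Depot→Port (7); capacity 9 + 2 + 7 = 18.
Cut capacity 20 exceeds the max flow 18, so it is not minimum.

No — its capacity is 20, but the minimum cut has capacity 18.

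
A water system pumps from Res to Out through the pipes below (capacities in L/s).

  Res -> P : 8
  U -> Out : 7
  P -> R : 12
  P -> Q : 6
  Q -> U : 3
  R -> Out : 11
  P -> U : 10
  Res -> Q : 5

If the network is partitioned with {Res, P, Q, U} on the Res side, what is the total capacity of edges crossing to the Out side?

19

Edges leaving {Res, P, Q, U}: P→R (12), U→Out (7).
Cut capacity = 12 + 7 = 19.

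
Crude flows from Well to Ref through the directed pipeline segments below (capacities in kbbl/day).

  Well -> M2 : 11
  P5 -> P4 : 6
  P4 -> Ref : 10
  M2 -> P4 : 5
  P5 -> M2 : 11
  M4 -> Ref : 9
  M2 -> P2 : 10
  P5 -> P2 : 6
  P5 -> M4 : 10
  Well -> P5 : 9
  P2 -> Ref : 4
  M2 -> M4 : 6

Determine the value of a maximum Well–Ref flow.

20

Augment Well→M2→P4→Ref: bottleneck 5, flow now 5.
Augment Well→M2→M4→Ref: bottleneck 6, flow now 11.
Augment Well→P5→P4→Ref: bottleneck 5, flow now 16.
Augment Well→P5→M4→Ref: bottleneck 3, flow now 19.
Augment Well→P5→P2→Ref: bottleneck 1, flow now 20.
No augmenting path remains; maximum flow = 20.
In the residual graph, reachable from Well: {Well}.
Min-cut edges: Well→M2 (11), Well→P5 (9); capacity 11 + 9 = 20.
This cut is saturated, so no flow can exceed 20.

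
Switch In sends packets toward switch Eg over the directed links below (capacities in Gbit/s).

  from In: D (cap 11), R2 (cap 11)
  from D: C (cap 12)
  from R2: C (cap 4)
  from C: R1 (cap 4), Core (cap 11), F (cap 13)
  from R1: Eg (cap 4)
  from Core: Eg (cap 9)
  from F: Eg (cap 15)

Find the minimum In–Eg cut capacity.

Augment In→D→C→R1→Eg: bottleneck 4, flow now 4.
Augment In→D→C→Core→Eg: bottleneck 7, flow now 11.
Augment In→R2→C→Core→Eg: bottleneck 2, flow now 13.
Augment In→R2→C→F→Eg: bottleneck 2, flow now 15.
No augmenting path remains; maximum flow = 15.
By max-flow min-cut, the minimum cut capacity equals the max flow.
In the residual graph, reachable from In: {In, R2}.
Min-cut edges: In→D (11), R2→C (4); capacity 11 + 4 = 15.

15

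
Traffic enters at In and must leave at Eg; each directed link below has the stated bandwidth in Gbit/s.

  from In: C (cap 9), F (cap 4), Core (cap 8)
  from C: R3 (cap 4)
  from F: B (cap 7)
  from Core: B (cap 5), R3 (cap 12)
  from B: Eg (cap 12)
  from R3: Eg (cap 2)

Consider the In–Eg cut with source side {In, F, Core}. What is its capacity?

33

Edges leaving {In, F, Core}: In→C (9), F→B (7), Core→B (5), Core→R3 (12).
Cut capacity = 9 + 7 + 5 + 12 = 33.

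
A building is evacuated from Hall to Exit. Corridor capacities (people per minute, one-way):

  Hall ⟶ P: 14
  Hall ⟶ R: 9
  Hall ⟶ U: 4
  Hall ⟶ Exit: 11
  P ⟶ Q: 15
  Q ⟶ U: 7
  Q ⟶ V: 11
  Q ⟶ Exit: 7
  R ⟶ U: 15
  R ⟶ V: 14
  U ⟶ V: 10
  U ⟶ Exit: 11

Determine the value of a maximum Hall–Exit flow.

29

Augment Hall→Exit: bottleneck 11, flow now 11.
Augment Hall→U→Exit: bottleneck 4, flow now 15.
Augment Hall→P→Q→Exit: bottleneck 7, flow now 22.
Augment Hall→R→U→Exit: bottleneck 7, flow now 29.
No augmenting path remains; maximum flow = 29.
In the residual graph, reachable from Hall: {Hall, P, Q, R, U, V}.
Min-cut edges: Hall→Exit (11), Q→Exit (7), U→Exit (11); capacity 11 + 7 + 11 = 29.
This cut is saturated, so no flow can exceed 29.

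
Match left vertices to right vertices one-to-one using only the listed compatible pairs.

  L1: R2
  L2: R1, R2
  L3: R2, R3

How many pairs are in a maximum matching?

Unit-capacity flow: source→left, listed edges, right→sink; max matching = max flow.
Augmenting path L1→R2 (+1); matched 1.
Augmenting path L2→R1 (+1); matched 2.
Augmenting path L3→R3 (+1); matched 3.
No augmenting path remains; maximum matching = 3.
König certificate: {L1, L2, L3} is a vertex cover of size 3 (every listed pair touches it), so no matching can be larger.

3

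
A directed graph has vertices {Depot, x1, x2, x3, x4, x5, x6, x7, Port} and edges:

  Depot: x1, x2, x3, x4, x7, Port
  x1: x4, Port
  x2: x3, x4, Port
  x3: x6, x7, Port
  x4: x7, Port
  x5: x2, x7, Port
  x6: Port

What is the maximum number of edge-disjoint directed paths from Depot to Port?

Assign every edge capacity 1; by Menger, the answer equals the max flow.
Path Depot→Port (+1); total 1.
Path Depot→x1→Port (+1); total 2.
Path Depot→x2→Port (+1); total 3.
Path Depot→x3→Port (+1); total 4.
Path Depot→x4→Port (+1); total 5.
No residual Depot→Port path; max flow = 5.
Certifying cut of size 5: {Depot→Port, Depot→x1, Depot→x2, Depot→x3, Depot→x4}.

5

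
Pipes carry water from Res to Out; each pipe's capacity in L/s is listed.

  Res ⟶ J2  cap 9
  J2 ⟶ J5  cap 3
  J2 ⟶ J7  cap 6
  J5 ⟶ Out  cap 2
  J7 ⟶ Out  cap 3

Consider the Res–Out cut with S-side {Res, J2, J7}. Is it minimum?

No — its capacity is 6, but the minimum cut has capacity 5.

Given cut capacity: 3 + 3 = 6.
Augment Res→J2→J5→Out: bottleneck 2, flow now 2.
Augment Res→J2→J7→Out: bottleneck 3, flow now 5.
No augmenting path remains; maximum flow = 5.
In the residual graph, reachable from Res: {Res, J2, J5, J7}.
Min-cut edges: J5→Out (2), J7→Out (3); capacity 2 + 3 = 5.
Cut capacity 6 exceeds the max flow 5, so it is not minimum.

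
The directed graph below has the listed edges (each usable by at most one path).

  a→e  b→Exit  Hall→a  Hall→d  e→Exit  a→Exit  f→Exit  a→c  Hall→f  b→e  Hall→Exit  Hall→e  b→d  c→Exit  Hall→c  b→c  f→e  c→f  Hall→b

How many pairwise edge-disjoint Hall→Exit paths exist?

6

Assign every edge capacity 1; by Menger, the answer equals the max flow.
Path Hall→Exit (+1); total 1.
Path Hall→a→Exit (+1); total 2.
Path Hall→b→Exit (+1); total 3.
Path Hall→c→Exit (+1); total 4.
Path Hall→e→Exit (+1); total 5.
Path Hall→f→Exit (+1); total 6.
No residual Hall→Exit path; max flow = 6.
Certifying cut of size 6: {Hall→Exit, Hall→a, Hall→b, Hall→c, Hall→e, Hall→f}.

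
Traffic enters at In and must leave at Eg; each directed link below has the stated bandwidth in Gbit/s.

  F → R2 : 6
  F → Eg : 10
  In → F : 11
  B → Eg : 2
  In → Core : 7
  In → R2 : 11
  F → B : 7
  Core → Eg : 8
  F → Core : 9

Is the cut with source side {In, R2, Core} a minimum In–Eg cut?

No — its capacity is 19, but the minimum cut has capacity 18.

Given cut capacity: 11 + 8 = 19.
Augment In→F→Eg: bottleneck 10, flow now 10.
Augment In→Core→Eg: bottleneck 7, flow now 17.
Augment In→F→Core→Eg: bottleneck 1, flow now 18.
No augmenting path remains; maximum flow = 18.
In the residual graph, reachable from In: {In, R2}.
Min-cut edges: In→F (11), In→Core (7); capacity 11 + 7 = 18.
Cut capacity 19 exceeds the max flow 18, so it is not minimum.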